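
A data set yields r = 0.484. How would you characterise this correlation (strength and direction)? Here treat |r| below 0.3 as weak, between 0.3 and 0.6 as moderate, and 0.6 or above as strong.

r = 0.484 > 0 so the relationship is positive.
|r| = 0.484, which falls in the moderate range.

moderate positive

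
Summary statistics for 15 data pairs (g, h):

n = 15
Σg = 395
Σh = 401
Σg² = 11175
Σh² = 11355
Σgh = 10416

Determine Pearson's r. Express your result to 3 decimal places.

r = (nΣgh − ΣgΣh) / √[(nΣg² − (Σg)²)(nΣh² − (Σh)²)]
Numerator: 15×10416 − 395×401 = -2155
Denominator: √[(167625 − 156025)(170325 − 160801)] = √[11600 × 9524] = 10510.8706
r = -2155 / 10510.8706 ≈ -0.205

-0.205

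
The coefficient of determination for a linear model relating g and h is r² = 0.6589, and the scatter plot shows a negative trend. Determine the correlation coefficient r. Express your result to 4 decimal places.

-0.8117

|r| = √0.6589 = 0.8117
The association is negative, so r = −0.8117.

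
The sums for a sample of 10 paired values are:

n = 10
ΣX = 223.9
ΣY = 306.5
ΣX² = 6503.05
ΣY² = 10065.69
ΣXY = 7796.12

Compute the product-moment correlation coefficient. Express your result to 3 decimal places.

0.933

r = (nΣXY − ΣXΣY) / √[(nΣX² − (ΣX)²)(nΣY² − (ΣY)²)]
Numerator: 10×7796.12 − 223.9×306.5 = 9335.85
Denominator: √[(65030.5 − 50131.21)(100656.9 − 93942.25)] = √[14899.29 × 6714.65] = 10002.1756
r = 9335.85 / 10002.1756 ≈ 0.933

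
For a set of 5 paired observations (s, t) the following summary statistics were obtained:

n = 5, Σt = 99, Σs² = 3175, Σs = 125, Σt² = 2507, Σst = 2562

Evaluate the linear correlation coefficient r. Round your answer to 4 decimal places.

0.5262

r = (nΣst − ΣsΣt) / √[(nΣs² − (Σs)²)(nΣt² − (Σt)²)]
Numerator: 5×2562 − 125×99 = 435
Denominator: √[(15875 − 15625)(12535 − 9801)] = √[250 × 2734] = 826.7406
r = 435 / 826.7406 ≈ 0.5262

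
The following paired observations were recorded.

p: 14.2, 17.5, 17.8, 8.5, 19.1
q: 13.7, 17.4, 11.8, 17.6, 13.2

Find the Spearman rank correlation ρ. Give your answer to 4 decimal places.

Rank p: 2, 3, 4, 1, 5
Rank q: 3, 4, 1, 5, 2
d = rank(p) − rank(q): -1, -1, 3, -4, 3; Σd² = 36
ρ = 1 − 6Σd² / [n(n²−1)] = 1 − 6×36 / (5×24) = 1 − 216/120 ≈ -0.8000

-0.8000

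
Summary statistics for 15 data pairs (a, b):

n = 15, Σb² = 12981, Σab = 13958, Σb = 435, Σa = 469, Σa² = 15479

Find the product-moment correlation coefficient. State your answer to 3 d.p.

0.654

r = (nΣab − ΣaΣb) / √[(nΣa² − (Σa)²)(nΣb² − (Σb)²)]
Numerator: 15×13958 − 469×435 = 5355
Denominator: √[(232185 − 219961)(194715 − 189225)] = √[12224 × 5490] = 8192.0547
r = 5355 / 8192.0547 ≈ 0.654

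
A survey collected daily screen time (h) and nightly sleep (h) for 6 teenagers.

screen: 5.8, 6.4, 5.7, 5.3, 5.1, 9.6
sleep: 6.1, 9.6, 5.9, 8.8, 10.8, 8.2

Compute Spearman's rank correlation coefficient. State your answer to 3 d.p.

Rank screen: 4, 5, 3, 2, 1, 6
Rank sleep: 2, 5, 1, 4, 6, 3
d = rank(screen) − rank(sleep): 2, 0, 2, -2, -5, 3; Σd² = 46
ρ = 1 − 6Σd² / [n(n²−1)] = 1 − 6×46 / (6×35) = 1 − 276/210 ≈ -0.314

-0.314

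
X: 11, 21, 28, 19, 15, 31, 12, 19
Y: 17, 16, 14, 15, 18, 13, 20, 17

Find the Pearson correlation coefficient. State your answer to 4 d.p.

-0.8806

n = 8, ΣX = 156, ΣY = 130, ΣX² = 3398, ΣY² = 2148, ΣXY = 2436
nΣXY − ΣXΣY = 19488 − 20280 = -792
nΣX² − (ΣX)² = 27184 − 24336 = 2848; nΣY² − (ΣY)² = 17184 − 16900 = 284
r = -792 / √(2848 × 284) = -792 / 899.3509 ≈ -0.8806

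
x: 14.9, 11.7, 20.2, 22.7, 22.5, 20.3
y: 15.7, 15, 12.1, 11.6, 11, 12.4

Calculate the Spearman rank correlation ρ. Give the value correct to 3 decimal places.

Rank x: 2, 1, 3, 6, 5, 4
Rank y: 6, 5, 3, 2, 1, 4
d = rank(x) − rank(y): -4, -4, 0, 4, 4, 0; Σd² = 64
ρ = 1 − 6Σd² / [n(n²−1)] = 1 − 6×64 / (6×35) = 1 − 384/210 ≈ -0.829

-0.829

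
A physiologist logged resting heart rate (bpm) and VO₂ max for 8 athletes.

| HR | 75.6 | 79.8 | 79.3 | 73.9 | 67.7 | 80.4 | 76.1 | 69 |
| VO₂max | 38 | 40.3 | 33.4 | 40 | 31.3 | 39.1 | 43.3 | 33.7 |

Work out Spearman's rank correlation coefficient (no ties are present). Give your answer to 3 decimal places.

0.476

Rank HR: 4, 7, 6, 3, 1, 8, 5, 2
Rank VO₂max: 4, 7, 2, 6, 1, 5, 8, 3
d = rank(HR) − rank(VO₂max): 0, 0, 4, -3, 0, 3, -3, -1; Σd² = 44
ρ = 1 − 6Σd² / [n(n²−1)] = 1 − 6×44 / (8×63) = 1 − 264/504 ≈ 0.476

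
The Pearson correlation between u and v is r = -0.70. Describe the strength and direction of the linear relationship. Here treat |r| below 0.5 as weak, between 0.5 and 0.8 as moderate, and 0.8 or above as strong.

moderate negative

r = -0.70 < 0 so the relationship is negative.
|r| = 0.70, which falls in the moderate range.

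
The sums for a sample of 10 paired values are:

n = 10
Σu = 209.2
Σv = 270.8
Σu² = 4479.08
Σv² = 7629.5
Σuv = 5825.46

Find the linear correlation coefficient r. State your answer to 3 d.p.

r = (nΣuv − ΣuΣv) / √[(nΣu² − (Σu)²)(nΣv² − (Σv)²)]
Numerator: 10×5825.46 − 209.2×270.8 = 1603.24
Denominator: √[(44790.8 − 43764.64)(76295 − 73332.64)] = √[1026.16 × 2962.36] = 1743.5181
r = 1603.24 / 1743.5181 ≈ 0.920

0.920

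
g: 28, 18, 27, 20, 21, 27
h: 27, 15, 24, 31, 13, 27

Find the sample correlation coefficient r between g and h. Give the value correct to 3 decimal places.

0.490

n = 6, Σg = 141, Σh = 137, Σg² = 3407, Σh² = 3389, Σgh = 3296
nΣgh − ΣgΣh = 19776 − 19317 = 459
nΣg² − (Σg)² = 20442 − 19881 = 561; nΣh² − (Σh)² = 20334 − 18769 = 1565
r = 459 / √(561 × 1565) = 459 / 936.9979 ≈ 0.490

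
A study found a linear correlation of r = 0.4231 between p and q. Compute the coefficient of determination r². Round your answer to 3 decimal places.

r² = (0.4231)² = 0.179

0.179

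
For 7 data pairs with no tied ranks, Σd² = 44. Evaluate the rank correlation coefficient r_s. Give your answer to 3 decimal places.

0.214

ρ = 1 − 6Σd² / [n(n²−1)] = 1 − 6×44 / (7×48)
  = 1 − 264/336 = 1 − 0.7857 ≈ 0.214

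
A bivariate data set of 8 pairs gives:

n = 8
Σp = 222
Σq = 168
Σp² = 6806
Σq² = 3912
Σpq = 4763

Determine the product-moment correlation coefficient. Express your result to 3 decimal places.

r = (nΣpq − ΣpΣq) / √[(nΣp² − (Σp)²)(nΣq² − (Σq)²)]
Numerator: 8×4763 − 222×168 = 808
Denominator: √[(54448 − 49284)(31296 − 28224)] = √[5164 × 3072] = 3982.9396
r = 808 / 3982.9396 ≈ 0.203

0.203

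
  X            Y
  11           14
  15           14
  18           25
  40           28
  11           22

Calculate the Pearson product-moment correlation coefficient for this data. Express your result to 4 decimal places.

0.7082

n = 5, ΣX = 95, ΣY = 103, ΣX² = 2391, ΣY² = 2285, ΣXY = 2176
nΣXY − ΣXΣY = 10880 − 9785 = 1095
nΣX² − (ΣX)² = 11955 − 9025 = 2930; nΣY² − (ΣY)² = 11425 − 10609 = 816
r = 1095 / √(2930 × 816) = 1095 / 1546.2471 ≈ 0.7082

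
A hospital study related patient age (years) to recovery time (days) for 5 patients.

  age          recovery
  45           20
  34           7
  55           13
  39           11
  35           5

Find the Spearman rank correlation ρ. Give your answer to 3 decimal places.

0.800

Rank age: 4, 1, 5, 3, 2
Rank recovery: 5, 2, 4, 3, 1
d = rank(age) − rank(recovery): -1, -1, 1, 0, 1; Σd² = 4
ρ = 1 − 6Σd² / [n(n²−1)] = 1 − 6×4 / (5×24) = 1 − 24/120 ≈ 0.800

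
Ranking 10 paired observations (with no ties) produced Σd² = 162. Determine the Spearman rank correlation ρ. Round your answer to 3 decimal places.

ρ = 1 − 6Σd² / [n(n²−1)] = 1 − 6×162 / (10×99)
  = 1 − 972/990 = 1 − 0.9818 ≈ 0.018

0.018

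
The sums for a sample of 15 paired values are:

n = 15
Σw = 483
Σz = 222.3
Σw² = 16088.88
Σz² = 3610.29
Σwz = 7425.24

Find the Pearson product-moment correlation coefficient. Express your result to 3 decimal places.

r = (nΣwz − ΣwΣz) / √[(nΣw² − (Σw)²)(nΣz² − (Σz)²)]
Numerator: 15×7425.24 − 483×222.3 = 4007.7
Denominator: √[(241333.2 − 233289)(54154.35 − 49417.29)] = √[8044.2 × 4737.06] = 6172.9943
r = 4007.7 / 6172.9943 ≈ 0.649

0.649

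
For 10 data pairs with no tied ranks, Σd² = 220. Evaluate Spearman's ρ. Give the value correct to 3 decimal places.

-0.333

ρ = 1 − 6Σd² / [n(n²−1)] = 1 − 6×220 / (10×99)
  = 1 − 1320/990 = 1 − 1.3333 ≈ -0.333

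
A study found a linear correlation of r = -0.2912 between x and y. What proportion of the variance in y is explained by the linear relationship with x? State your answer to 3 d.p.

r² = (-0.2912)² = 0.085

0.085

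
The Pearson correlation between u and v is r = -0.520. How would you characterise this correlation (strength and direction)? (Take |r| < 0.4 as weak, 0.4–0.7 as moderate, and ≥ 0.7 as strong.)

r = -0.520 < 0 so the relationship is negative.
|r| = 0.520, which falls in the moderate range.

moderate negative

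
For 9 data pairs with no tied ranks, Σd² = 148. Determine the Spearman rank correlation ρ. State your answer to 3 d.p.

-0.233

ρ = 1 − 6Σd² / [n(n²−1)] = 1 − 6×148 / (9×80)
  = 1 − 888/720 = 1 − 1.2333 ≈ -0.233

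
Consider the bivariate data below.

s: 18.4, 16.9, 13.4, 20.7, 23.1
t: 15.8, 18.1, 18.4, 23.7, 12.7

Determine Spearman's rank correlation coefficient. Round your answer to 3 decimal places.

Rank s: 3, 2, 1, 4, 5
Rank t: 2, 3, 4, 5, 1
d = rank(s) − rank(t): 1, -1, -3, -1, 4; Σd² = 28
ρ = 1 − 6Σd² / [n(n²−1)] = 1 − 6×28 / (5×24) = 1 − 168/120 ≈ -0.400

-0.400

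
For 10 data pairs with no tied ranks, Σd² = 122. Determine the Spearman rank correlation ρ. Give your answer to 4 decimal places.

ρ = 1 − 6Σd² / [n(n²−1)] = 1 − 6×122 / (10×99)
  = 1 − 732/990 = 1 − 0.73939 ≈ 0.2606

0.2606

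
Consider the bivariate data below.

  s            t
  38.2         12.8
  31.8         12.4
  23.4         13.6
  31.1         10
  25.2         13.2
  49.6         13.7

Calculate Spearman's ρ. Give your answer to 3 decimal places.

0.086

Rank s: 5, 4, 1, 3, 2, 6
Rank t: 3, 2, 5, 1, 4, 6
d = rank(s) − rank(t): 2, 2, -4, 2, -2, 0; Σd² = 32
ρ = 1 − 6Σd² / [n(n²−1)] = 1 − 6×32 / (6×35) = 1 − 192/210 ≈ 0.086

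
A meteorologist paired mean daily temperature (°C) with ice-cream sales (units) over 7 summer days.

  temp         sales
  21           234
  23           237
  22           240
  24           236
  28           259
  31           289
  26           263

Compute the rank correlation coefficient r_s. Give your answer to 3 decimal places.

Rank temp: 1, 3, 2, 4, 6, 7, 5
Rank sales: 1, 3, 4, 2, 5, 7, 6
d = rank(temp) − rank(sales): 0, 0, -2, 2, 1, 0, -1; Σd² = 10
ρ = 1 − 6Σd² / [n(n²−1)] = 1 − 6×10 / (7×48) = 1 − 60/336 ≈ 0.821

0.821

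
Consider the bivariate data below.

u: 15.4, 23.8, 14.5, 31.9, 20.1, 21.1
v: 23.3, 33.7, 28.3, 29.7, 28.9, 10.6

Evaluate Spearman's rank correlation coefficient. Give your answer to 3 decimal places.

Rank u: 2, 5, 1, 6, 3, 4
Rank v: 2, 6, 3, 5, 4, 1
d = rank(u) − rank(v): 0, -1, -2, 1, -1, 3; Σd² = 16
ρ = 1 − 6Σd² / [n(n²−1)] = 1 − 6×16 / (6×35) = 1 − 96/210 ≈ 0.543

0.543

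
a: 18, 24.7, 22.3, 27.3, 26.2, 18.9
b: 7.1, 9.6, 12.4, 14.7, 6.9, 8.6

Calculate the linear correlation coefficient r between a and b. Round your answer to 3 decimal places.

n = 6, Σa = 137.4, Σb = 59.3, Σa² = 3220.32, Σb² = 633.99, Σab = 1386.07
nΣab − ΣaΣb = 8316.42 − 8147.82 = 168.6
nΣa² − (Σa)² = 19321.92 − 18878.76 = 443.16; nΣb² − (Σb)² = 3803.94 − 3516.49 = 287.45
r = 168.6 / √(443.16 × 287.45) = 168.6 / 356.9122 ≈ 0.472

0.472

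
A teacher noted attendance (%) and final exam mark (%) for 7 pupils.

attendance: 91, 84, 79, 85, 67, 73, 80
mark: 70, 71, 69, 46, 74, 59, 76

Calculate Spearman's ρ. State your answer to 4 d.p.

-0.2143

Rank attendance: 7, 5, 3, 6, 1, 2, 4
Rank mark: 4, 5, 3, 1, 6, 2, 7
d = rank(attendance) − rank(mark): 3, 0, 0, 5, -5, 0, -3; Σd² = 68
ρ = 1 − 6Σd² / [n(n²−1)] = 1 − 6×68 / (7×48) = 1 − 408/336 ≈ -0.2143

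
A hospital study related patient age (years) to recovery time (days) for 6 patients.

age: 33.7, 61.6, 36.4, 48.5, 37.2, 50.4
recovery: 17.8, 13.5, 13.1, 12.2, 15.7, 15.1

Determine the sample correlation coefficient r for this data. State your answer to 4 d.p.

n = 6, Σx = 267.8, Σy = 87.4, Σx² = 12531.46, Σy² = 1294.04, Σxy = 3845.08
nΣxy − ΣxΣy = 23070.48 − 23405.72 = -335.24
nΣx² − (Σx)² = 75188.76 − 71716.84 = 3471.92; nΣy² − (Σy)² = 7764.24 − 7638.76 = 125.48
r = -335.24 / √(3471.92 × 125.48) = -335.24 / 660.0428 ≈ -0.5079

-0.5079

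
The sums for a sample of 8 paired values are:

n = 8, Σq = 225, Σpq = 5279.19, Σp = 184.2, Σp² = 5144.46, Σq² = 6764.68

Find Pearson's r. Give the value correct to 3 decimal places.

r = (nΣpq − ΣpΣq) / √[(nΣp² − (Σp)²)(nΣq² − (Σq)²)]
Numerator: 8×5279.19 − 184.2×225 = 788.52
Denominator: √[(41155.68 − 33929.64)(54117.44 − 50625)] = √[7226.04 × 3492.44] = 5023.5954
r = 788.52 / 5023.5954 ≈ 0.157

0.157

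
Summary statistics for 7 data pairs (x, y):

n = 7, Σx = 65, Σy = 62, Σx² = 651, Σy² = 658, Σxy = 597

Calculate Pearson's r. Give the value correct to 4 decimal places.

0.2962

r = (nΣxy − ΣxΣy) / √[(nΣx² − (Σx)²)(nΣy² − (Σy)²)]
Numerator: 7×597 − 65×62 = 149
Denominator: √[(4557 − 4225)(4606 − 3844)] = √[332 × 762] = 502.9751
r = 149 / 502.9751 ≈ 0.2962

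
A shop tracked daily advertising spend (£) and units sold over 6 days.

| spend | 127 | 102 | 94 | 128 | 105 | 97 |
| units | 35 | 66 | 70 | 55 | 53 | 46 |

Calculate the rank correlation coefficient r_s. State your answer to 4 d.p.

-0.4286

Rank spend: 5, 3, 1, 6, 4, 2
Rank units: 1, 5, 6, 4, 3, 2
d = rank(spend) − rank(units): 4, -2, -5, 2, 1, 0; Σd² = 50
ρ = 1 − 6Σd² / [n(n²−1)] = 1 − 6×50 / (6×35) = 1 − 300/210 ≈ -0.4286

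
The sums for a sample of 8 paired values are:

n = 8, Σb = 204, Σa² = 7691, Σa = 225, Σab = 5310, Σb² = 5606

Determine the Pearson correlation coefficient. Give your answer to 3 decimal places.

r = (nΣab − ΣaΣb) / √[(nΣa² − (Σa)²)(nΣb² − (Σb)²)]
Numerator: 8×5310 − 225×204 = -3420
Denominator: √[(61528 − 50625)(44848 − 41616)] = √[10903 × 3232] = 5936.2022
r = -3420 / 5936.2022 ≈ -0.576

-0.576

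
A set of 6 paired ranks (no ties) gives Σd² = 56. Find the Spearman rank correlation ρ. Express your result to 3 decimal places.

-0.600

ρ = 1 − 6Σd² / [n(n²−1)] = 1 − 6×56 / (6×35)
  = 1 − 336/210 = 1 − 1.6000 ≈ -0.600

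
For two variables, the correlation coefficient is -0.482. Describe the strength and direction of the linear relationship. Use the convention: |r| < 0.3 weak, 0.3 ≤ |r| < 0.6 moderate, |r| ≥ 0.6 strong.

moderate negative

r = -0.482 < 0 so the relationship is negative.
|r| = 0.482, which falls in the moderate range.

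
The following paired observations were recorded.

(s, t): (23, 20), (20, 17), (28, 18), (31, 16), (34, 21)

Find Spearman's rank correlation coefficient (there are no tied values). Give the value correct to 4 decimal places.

0.3000

Rank s: 2, 1, 3, 4, 5
Rank t: 4, 2, 3, 1, 5
d = rank(s) − rank(t): -2, -1, 0, 3, 0; Σd² = 14
ρ = 1 − 6Σd² / [n(n²−1)] = 1 − 6×14 / (5×24) = 1 − 84/120 ≈ 0.3000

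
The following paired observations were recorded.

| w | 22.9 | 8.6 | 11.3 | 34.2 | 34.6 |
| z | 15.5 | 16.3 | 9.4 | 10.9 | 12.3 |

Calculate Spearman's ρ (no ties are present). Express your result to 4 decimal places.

-0.3000

Rank w: 3, 1, 2, 4, 5
Rank z: 4, 5, 1, 2, 3
d = rank(w) − rank(z): -1, -4, 1, 2, 2; Σd² = 26
ρ = 1 − 6Σd² / [n(n²−1)] = 1 − 6×26 / (5×24) = 1 − 156/120 ≈ -0.3000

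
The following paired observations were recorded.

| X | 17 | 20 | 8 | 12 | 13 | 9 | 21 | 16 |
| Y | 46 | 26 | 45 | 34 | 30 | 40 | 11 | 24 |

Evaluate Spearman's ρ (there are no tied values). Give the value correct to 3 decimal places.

-0.595

Rank X: 6, 7, 1, 3, 4, 2, 8, 5
Rank Y: 8, 3, 7, 5, 4, 6, 1, 2
d = rank(X) − rank(Y): -2, 4, -6, -2, 0, -4, 7, 3; Σd² = 134
ρ = 1 − 6Σd² / [n(n²−1)] = 1 − 6×134 / (8×63) = 1 − 804/504 ≈ -0.595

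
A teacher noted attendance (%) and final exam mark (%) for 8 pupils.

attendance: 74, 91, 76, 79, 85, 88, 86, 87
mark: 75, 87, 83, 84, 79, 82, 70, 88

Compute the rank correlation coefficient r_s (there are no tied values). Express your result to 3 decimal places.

0.405

Rank attendance: 1, 8, 2, 3, 4, 7, 5, 6
Rank mark: 2, 7, 5, 6, 3, 4, 1, 8
d = rank(attendance) − rank(mark): -1, 1, -3, -3, 1, 3, 4, -2; Σd² = 50
ρ = 1 − 6Σd² / [n(n²−1)] = 1 − 6×50 / (8×63) = 1 − 300/504 ≈ 0.405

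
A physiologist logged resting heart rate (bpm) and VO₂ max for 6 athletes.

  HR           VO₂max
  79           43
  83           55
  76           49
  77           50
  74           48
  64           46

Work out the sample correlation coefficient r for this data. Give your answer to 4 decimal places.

n = 6, Σx = 453, Σy = 291, Σx² = 34407, Σy² = 14195, Σxy = 22032
nΣxy − ΣxΣy = 132192 − 131823 = 369
nΣx² − (Σx)² = 206442 − 205209 = 1233; nΣy² − (Σy)² = 85170 − 84681 = 489
r = 369 / √(1233 × 489) = 369 / 776.4902 ≈ 0.4752

0.4752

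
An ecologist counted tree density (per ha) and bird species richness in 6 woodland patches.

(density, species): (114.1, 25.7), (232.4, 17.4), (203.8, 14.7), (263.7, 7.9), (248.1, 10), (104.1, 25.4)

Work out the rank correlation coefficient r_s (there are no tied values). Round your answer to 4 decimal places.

-0.8857

Rank density: 2, 4, 3, 6, 5, 1
Rank species: 6, 4, 3, 1, 2, 5
d = rank(density) − rank(species): -4, 0, 0, 5, 3, -4; Σd² = 66
ρ = 1 − 6Σd² / [n(n²−1)] = 1 − 6×66 / (6×35) = 1 − 396/210 ≈ -0.8857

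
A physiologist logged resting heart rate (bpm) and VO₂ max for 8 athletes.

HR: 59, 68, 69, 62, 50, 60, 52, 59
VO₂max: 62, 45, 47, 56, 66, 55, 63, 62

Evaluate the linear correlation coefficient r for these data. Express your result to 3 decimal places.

n = 8, Σx = 479, Σy = 456, Σx² = 28995, Σy² = 26408, Σxy = 26967
nΣxy − ΣxΣy = 215736 − 218424 = -2688
nΣx² − (Σx)² = 231960 − 229441 = 2519; nΣy² − (Σy)² = 211264 − 207936 = 3328
r = -2688 / √(2519 × 3328) = -2688 / 2895.3811 ≈ -0.928

-0.928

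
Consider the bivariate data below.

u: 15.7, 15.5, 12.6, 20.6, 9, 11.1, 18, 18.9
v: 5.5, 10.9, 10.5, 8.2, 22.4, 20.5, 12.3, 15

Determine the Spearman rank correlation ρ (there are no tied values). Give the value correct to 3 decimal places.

-0.524

Rank u: 5, 4, 3, 8, 1, 2, 6, 7
Rank v: 1, 4, 3, 2, 8, 7, 5, 6
d = rank(u) − rank(v): 4, 0, 0, 6, -7, -5, 1, 1; Σd² = 128
ρ = 1 − 6Σd² / [n(n²−1)] = 1 − 6×128 / (8×63) = 1 − 768/504 ≈ -0.524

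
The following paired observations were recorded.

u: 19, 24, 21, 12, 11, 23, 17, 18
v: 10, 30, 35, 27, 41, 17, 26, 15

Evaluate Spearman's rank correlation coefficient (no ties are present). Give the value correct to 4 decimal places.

-0.1905

Rank u: 5, 8, 6, 2, 1, 7, 3, 4
Rank v: 1, 6, 7, 5, 8, 3, 4, 2
d = rank(u) − rank(v): 4, 2, -1, -3, -7, 4, -1, 2; Σd² = 100
ρ = 1 − 6Σd² / [n(n²−1)] = 1 − 6×100 / (8×63) = 1 − 600/504 ≈ -0.1905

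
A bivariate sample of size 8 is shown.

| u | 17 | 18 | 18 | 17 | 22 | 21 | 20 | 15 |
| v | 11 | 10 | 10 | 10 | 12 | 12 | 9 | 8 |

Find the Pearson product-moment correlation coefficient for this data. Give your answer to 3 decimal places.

0.706

n = 8, Σu = 148, Σv = 82, Σu² = 2776, Σv² = 854, Σuv = 1533
nΣuv − ΣuΣv = 12264 − 12136 = 128
nΣu² − (Σu)² = 22208 − 21904 = 304; nΣv² − (Σv)² = 6832 − 6724 = 108
r = 128 / √(304 × 108) = 128 / 181.1960 ≈ 0.706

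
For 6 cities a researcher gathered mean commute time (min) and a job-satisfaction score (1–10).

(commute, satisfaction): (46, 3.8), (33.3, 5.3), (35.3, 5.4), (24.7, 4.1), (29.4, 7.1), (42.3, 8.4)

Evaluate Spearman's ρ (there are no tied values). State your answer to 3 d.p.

Rank commute: 6, 3, 4, 1, 2, 5
Rank satisfaction: 1, 3, 4, 2, 5, 6
d = rank(commute) − rank(satisfaction): 5, 0, 0, -1, -3, -1; Σd² = 36
ρ = 1 − 6Σd² / [n(n²−1)] = 1 − 6×36 / (6×35) = 1 − 216/210 ≈ -0.029

-0.029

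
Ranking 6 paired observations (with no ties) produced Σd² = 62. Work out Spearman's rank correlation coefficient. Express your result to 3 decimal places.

-0.771

ρ = 1 − 6Σd² / [n(n²−1)] = 1 − 6×62 / (6×35)
  = 1 − 372/210 = 1 − 1.7714 ≈ -0.771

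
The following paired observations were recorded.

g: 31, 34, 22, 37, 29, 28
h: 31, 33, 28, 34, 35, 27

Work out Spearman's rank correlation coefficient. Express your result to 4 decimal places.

Rank g: 4, 5, 1, 6, 3, 2
Rank h: 3, 4, 2, 5, 6, 1
d = rank(g) − rank(h): 1, 1, -1, 1, -3, 1; Σd² = 14
ρ = 1 − 6Σd² / [n(n²−1)] = 1 − 6×14 / (6×35) = 1 − 84/210 ≈ 0.6000

0.6000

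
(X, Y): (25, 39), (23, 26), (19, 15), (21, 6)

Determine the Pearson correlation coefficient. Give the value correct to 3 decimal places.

n = 4, ΣX = 88, ΣY = 86, ΣX² = 1956, ΣY² = 2458, ΣXY = 1984
nΣXY − ΣXΣY = 7936 − 7568 = 368
nΣX² − (ΣX)² = 7824 − 7744 = 80; nΣY² − (ΣY)² = 9832 − 7396 = 2436
r = 368 / √(80 × 2436) = 368 / 441.4521 ≈ 0.834

0.834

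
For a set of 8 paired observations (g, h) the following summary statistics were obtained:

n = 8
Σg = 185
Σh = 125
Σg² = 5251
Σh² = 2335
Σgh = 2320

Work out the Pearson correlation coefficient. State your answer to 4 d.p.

-0.9362

r = (nΣgh − ΣgΣh) / √[(nΣg² − (Σg)²)(nΣh² − (Σh)²)]
Numerator: 8×2320 − 185×125 = -4565
Denominator: √[(42008 − 34225)(18680 − 15625)] = √[7783 × 3055] = 4876.1732
r = -4565 / 4876.1732 ≈ -0.9362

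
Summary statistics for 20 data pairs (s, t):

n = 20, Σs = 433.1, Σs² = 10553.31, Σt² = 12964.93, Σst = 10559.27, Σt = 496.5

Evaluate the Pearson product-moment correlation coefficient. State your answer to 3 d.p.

r = (nΣst − ΣsΣt) / √[(nΣs² − (Σs)²)(nΣt² − (Σt)²)]
Numerator: 20×10559.27 − 433.1×496.5 = -3848.75
Denominator: √[(211066.2 − 187575.61)(259298.6 − 246512.25)] = √[23490.59 × 12786.35] = 17330.8657
r = -3848.75 / 17330.8657 ≈ -0.222

-0.222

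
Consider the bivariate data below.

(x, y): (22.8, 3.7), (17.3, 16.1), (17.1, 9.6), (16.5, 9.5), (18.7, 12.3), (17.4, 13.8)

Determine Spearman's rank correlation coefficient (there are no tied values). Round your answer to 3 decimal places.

-0.086

Rank x: 6, 3, 2, 1, 5, 4
Rank y: 1, 6, 3, 2, 4, 5
d = rank(x) − rank(y): 5, -3, -1, -1, 1, -1; Σd² = 38
ρ = 1 − 6Σd² / [n(n²−1)] = 1 − 6×38 / (6×35) = 1 − 228/210 ≈ -0.086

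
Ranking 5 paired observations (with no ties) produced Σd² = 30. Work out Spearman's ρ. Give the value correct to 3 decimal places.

-0.500

ρ = 1 − 6Σd² / [n(n²−1)] = 1 − 6×30 / (5×24)
  = 1 − 180/120 = 1 − 1.5000 ≈ -0.500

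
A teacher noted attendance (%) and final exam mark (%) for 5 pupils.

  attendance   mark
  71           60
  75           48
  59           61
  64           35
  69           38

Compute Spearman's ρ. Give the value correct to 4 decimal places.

Rank attendance: 4, 5, 1, 2, 3
Rank mark: 4, 3, 5, 1, 2
d = rank(attendance) − rank(mark): 0, 2, -4, 1, 1; Σd² = 22
ρ = 1 − 6Σd² / [n(n²−1)] = 1 − 6×22 / (5×24) = 1 − 132/120 ≈ -0.1000

-0.1000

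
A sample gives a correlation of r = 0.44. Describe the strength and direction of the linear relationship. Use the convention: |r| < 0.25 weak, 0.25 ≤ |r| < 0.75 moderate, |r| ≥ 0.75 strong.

r = 0.44 > 0 so the relationship is positive.
|r| = 0.44, which falls in the moderate range.

moderate positive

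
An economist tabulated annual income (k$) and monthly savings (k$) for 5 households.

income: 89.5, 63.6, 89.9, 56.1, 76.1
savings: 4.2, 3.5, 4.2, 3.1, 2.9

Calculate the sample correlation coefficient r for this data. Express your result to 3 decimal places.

n = 5, Σx = 375.2, Σy = 17.9, Σx² = 29075.64, Σy² = 65.55, Σxy = 1370.68
nΣxy − ΣxΣy = 6853.4 − 6716.08 = 137.32
nΣx² − (Σx)² = 145378.2 − 140775.04 = 4603.16; nΣy² − (Σy)² = 327.75 − 320.41 = 7.34
r = 137.32 / √(4603.16 × 7.34) = 137.32 / 183.8129 ≈ 0.747

0.747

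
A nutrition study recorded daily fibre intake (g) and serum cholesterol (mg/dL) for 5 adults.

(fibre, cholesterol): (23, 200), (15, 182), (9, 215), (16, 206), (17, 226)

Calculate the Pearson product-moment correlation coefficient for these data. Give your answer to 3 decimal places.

-0.185

n = 5, Σx = 80, Σy = 1029, Σx² = 1380, Σy² = 212861, Σxy = 16403
nΣxy − ΣxΣy = 82015 − 82320 = -305
nΣx² − (Σx)² = 6900 − 6400 = 500; nΣy² − (Σy)² = 1064305 − 1058841 = 5464
r = -305 / √(500 × 5464) = -305 / 1652.8763 ≈ -0.185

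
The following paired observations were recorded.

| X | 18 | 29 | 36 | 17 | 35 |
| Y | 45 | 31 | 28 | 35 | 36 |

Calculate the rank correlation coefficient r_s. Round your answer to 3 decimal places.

-0.500

Rank X: 2, 3, 5, 1, 4
Rank Y: 5, 2, 1, 3, 4
d = rank(X) − rank(Y): -3, 1, 4, -2, 0; Σd² = 30
ρ = 1 − 6Σd² / [n(n²−1)] = 1 − 6×30 / (5×24) = 1 − 180/120 ≈ -0.500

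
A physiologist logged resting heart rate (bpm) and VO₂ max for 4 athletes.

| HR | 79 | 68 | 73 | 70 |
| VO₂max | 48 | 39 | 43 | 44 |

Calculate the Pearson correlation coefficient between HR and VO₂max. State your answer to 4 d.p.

0.9025

n = 4, Σx = 290, Σy = 174, Σx² = 21094, Σy² = 7610, Σxy = 12663
nΣxy − ΣxΣy = 50652 − 50460 = 192
nΣx² − (Σx)² = 84376 − 84100 = 276; nΣy² − (Σy)² = 30440 − 30276 = 164
r = 192 / √(276 × 164) = 192 / 212.7534 ≈ 0.9025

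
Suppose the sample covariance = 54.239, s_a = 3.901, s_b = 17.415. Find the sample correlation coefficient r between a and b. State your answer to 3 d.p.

0.798

r = Cov(a,b) / (s_a · s_b) = 54.239 / (3.901 × 17.415)
  = 54.239 / 67.9359 ≈ 0.798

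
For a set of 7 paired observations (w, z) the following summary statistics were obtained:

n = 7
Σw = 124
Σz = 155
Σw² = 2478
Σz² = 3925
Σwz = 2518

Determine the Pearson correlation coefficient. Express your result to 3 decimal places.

-0.611

r = (nΣwz − ΣwΣz) / √[(nΣw² − (Σw)²)(nΣz² − (Σz)²)]
Numerator: 7×2518 − 124×155 = -1594
Denominator: √[(17346 − 15376)(27475 − 24025)] = √[1970 × 3450] = 2607.0098
r = -1594 / 2607.0098 ≈ -0.611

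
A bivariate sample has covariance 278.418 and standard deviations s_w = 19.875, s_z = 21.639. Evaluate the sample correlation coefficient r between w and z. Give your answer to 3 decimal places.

r = Cov(w,z) / (s_w · s_z) = 278.418 / (19.875 × 21.639)
  = 278.418 / 430.0751 ≈ 0.647

0.647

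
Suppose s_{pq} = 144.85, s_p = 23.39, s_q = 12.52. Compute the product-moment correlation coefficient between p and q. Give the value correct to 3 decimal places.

r = Cov(p,q) / (s_p · s_q) = 144.85 / (23.39 × 12.52)
  = 144.85 / 292.8428 ≈ 0.495

0.495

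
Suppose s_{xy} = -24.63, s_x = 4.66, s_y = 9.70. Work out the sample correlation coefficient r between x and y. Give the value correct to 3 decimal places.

-0.545

r = Cov(x,y) / (s_x · s_y) = -24.63 / (4.66 × 9.70)
  = -24.63 / 45.2020 ≈ -0.545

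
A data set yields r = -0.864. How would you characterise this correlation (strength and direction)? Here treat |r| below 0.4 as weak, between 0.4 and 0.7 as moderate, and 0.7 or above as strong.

r = -0.864 < 0 so the relationship is negative.
|r| = 0.864, which falls in the strong range.

strong negative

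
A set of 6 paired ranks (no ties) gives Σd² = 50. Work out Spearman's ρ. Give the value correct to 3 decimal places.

ρ = 1 − 6Σd² / [n(n²−1)] = 1 − 6×50 / (6×35)
  = 1 − 300/210 = 1 − 1.4286 ≈ -0.429

-0.429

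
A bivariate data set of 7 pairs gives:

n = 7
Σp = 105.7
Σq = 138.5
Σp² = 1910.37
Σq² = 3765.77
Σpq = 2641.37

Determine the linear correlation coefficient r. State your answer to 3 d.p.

0.969

r = (nΣpq − ΣpΣq) / √[(nΣp² − (Σp)²)(nΣq² − (Σq)²)]
Numerator: 7×2641.37 − 105.7×138.5 = 3850.14
Denominator: √[(13372.59 − 11172.49)(26360.39 − 19182.25)] = √[2200.1 × 7178.14] = 3973.9937
r = 3850.14 / 3973.9937 ≈ 0.969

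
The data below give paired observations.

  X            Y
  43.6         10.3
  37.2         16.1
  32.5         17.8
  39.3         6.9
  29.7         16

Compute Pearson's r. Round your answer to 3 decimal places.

n = 5, ΣX = 182.3, ΣY = 67.1, ΣX² = 6767.63, ΣY² = 985.75, ΣXY = 2372.87
nΣXY − ΣXΣY = 11864.35 − 12232.33 = -367.98
nΣX² − (ΣX)² = 33838.15 − 33233.29 = 604.86; nΣY² − (ΣY)² = 4928.75 − 4502.41 = 426.34
r = -367.98 / √(604.86 × 426.34) = -367.98 / 507.8149 ≈ -0.725

-0.725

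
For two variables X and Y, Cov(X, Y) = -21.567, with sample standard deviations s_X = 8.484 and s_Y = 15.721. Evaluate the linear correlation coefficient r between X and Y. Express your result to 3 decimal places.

-0.162

r = Cov(X,Y) / (s_X · s_Y) = -21.567 / (8.484 × 15.721)
  = -21.567 / 133.3770 ≈ -0.162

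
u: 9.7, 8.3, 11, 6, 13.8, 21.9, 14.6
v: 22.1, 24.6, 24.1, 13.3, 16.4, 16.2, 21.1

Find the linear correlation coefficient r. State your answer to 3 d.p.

-0.194

n = 7, Σu = 85.3, Σv = 137.8, Σu² = 1203.19, Σv² = 2827.88, Σuv = 1652.61
nΣuv − ΣuΣv = 11568.27 − 11754.34 = -186.07
nΣu² − (Σu)² = 8422.33 − 7276.09 = 1146.24; nΣv² − (Σv)² = 19795.16 − 18988.84 = 806.32
r = -186.07 / √(1146.24 × 806.32) = -186.07 / 961.3721 ≈ -0.194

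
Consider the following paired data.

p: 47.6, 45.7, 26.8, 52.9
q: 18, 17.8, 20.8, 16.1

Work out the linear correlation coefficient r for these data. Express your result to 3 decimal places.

n = 4, Σp = 173, Σq = 72.7, Σp² = 7870.9, Σq² = 1332.69, Σpq = 3079.39
nΣpq − ΣpΣq = 12317.56 − 12577.1 = -259.54
nΣp² − (Σp)² = 31483.6 − 29929 = 1554.6; nΣq² − (Σq)² = 5330.76 − 5285.29 = 45.47
r = -259.54 / √(1554.6 × 45.47) = -259.54 / 265.8715 ≈ -0.976

-0.976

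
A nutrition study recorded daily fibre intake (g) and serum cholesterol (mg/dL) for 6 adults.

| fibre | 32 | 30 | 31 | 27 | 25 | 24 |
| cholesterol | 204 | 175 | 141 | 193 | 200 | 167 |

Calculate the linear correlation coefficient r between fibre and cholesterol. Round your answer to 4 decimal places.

n = 6, Σx = 169, Σy = 1080, Σx² = 4815, Σy² = 197260, Σxy = 30368
nΣxy − ΣxΣy = 182208 − 182520 = -312
nΣx² − (Σx)² = 28890 − 28561 = 329; nΣy² − (Σy)² = 1183560 − 1166400 = 17160
r = -312 / √(329 × 17160) = -312 / 2376.0556 ≈ -0.1313

-0.1313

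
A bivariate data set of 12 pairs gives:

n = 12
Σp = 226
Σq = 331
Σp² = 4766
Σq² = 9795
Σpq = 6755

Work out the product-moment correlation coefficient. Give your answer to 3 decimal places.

0.895

r = (nΣpq − ΣpΣq) / √[(nΣp² − (Σp)²)(nΣq² − (Σq)²)]
Numerator: 12×6755 − 226×331 = 6254
Denominator: √[(57192 − 51076)(117540 − 109561)] = √[6116 × 7979] = 6985.6685
r = 6254 / 6985.6685 ≈ 0.895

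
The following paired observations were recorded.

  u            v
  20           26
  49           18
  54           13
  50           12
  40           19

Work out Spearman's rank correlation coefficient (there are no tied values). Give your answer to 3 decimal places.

Rank u: 1, 3, 5, 4, 2
Rank v: 5, 3, 2, 1, 4
d = rank(u) − rank(v): -4, 0, 3, 3, -2; Σd² = 38
ρ = 1 − 6Σd² / [n(n²−1)] = 1 − 6×38 / (5×24) = 1 − 228/120 ≈ -0.900

-0.900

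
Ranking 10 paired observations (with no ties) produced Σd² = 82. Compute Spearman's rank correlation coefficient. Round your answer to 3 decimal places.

ρ = 1 − 6Σd² / [n(n²−1)] = 1 − 6×82 / (10×99)
  = 1 − 492/990 = 1 − 0.4970 ≈ 0.503

0.503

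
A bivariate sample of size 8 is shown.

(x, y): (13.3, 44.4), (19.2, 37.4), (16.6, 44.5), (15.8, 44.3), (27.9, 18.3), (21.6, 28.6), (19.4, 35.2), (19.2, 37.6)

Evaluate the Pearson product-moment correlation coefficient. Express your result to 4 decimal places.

-0.9687

n = 8, Σx = 153, Σy = 290.3, Σx² = 3060.7, Σy² = 11118.51, Σxy = 5280.37
nΣxy − ΣxΣy = 42242.96 − 44415.9 = -2172.94
nΣx² − (Σx)² = 24485.6 − 23409 = 1076.6; nΣy² − (Σy)² = 88948.08 − 84274.09 = 4673.99
r = -2172.94 / √(1076.6 × 4673.99) = -2172.94 / 2243.2159 ≈ -0.9687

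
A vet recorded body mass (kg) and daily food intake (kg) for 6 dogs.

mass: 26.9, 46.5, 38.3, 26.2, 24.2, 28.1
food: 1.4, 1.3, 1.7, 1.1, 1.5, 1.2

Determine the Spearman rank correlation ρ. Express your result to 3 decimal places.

Rank mass: 3, 6, 5, 2, 1, 4
Rank food: 4, 3, 6, 1, 5, 2
d = rank(mass) − rank(food): -1, 3, -1, 1, -4, 2; Σd² = 32
ρ = 1 − 6Σd² / [n(n²−1)] = 1 − 6×32 / (6×35) = 1 − 192/210 ≈ 0.086

0.086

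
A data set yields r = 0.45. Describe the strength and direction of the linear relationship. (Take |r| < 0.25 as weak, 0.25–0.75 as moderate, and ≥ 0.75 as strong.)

r = 0.45 > 0 so the relationship is positive.
|r| = 0.45, which falls in the moderate range.

moderate positive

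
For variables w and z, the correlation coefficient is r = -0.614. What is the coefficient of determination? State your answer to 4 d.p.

r² = (-0.614)² = 0.3770

0.3770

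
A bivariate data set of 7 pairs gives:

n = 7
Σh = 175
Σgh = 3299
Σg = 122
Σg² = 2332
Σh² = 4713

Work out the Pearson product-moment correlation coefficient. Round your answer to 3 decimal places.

0.944

r = (nΣgh − ΣgΣh) / √[(nΣg² − (Σg)²)(nΣh² − (Σh)²)]
Numerator: 7×3299 − 122×175 = 1743
Denominator: √[(16324 − 14884)(32991 − 30625)] = √[1440 × 2366] = 1845.8169
r = 1743 / 1845.8169 ≈ 0.944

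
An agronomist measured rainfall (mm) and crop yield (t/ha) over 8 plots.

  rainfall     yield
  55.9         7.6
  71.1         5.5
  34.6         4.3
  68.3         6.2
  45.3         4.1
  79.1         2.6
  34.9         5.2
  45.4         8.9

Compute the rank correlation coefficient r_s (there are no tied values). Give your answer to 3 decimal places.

0.024

Rank rainfall: 5, 7, 1, 6, 3, 8, 2, 4
Rank yield: 7, 5, 3, 6, 2, 1, 4, 8
d = rank(rainfall) − rank(yield): -2, 2, -2, 0, 1, 7, -2, -4; Σd² = 82
ρ = 1 − 6Σd² / [n(n²−1)] = 1 − 6×82 / (8×63) = 1 − 492/504 ≈ 0.024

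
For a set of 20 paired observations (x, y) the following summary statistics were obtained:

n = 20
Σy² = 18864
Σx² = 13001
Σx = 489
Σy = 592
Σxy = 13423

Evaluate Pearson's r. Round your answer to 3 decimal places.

-0.888

r = (nΣxy − ΣxΣy) / √[(nΣx² − (Σx)²)(nΣy² − (Σy)²)]
Numerator: 20×13423 − 489×592 = -21028
Denominator: √[(260020 − 239121)(377280 − 350464)] = √[20899 × 26816] = 23673.3518
r = -21028 / 23673.3518 ≈ -0.888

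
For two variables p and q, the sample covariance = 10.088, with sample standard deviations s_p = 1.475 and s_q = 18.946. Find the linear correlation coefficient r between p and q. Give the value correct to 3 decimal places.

0.361

r = Cov(p,q) / (s_p · s_q) = 10.088 / (1.475 × 18.946)
  = 10.088 / 27.9454 ≈ 0.361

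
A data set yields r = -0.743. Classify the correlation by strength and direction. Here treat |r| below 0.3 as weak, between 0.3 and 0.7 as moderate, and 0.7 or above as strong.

strong negative

r = -0.743 < 0 so the relationship is negative.
|r| = 0.743, which falls in the strong range.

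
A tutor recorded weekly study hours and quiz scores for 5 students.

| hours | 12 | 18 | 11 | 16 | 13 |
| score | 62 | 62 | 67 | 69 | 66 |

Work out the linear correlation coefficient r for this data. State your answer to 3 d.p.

n = 5, Σx = 70, Σy = 326, Σx² = 1014, Σy² = 21294, Σxy = 4559
nΣxy − ΣxΣy = 22795 − 22820 = -25
nΣx² − (Σx)² = 5070 − 4900 = 170; nΣy² − (Σy)² = 106470 − 106276 = 194
r = -25 / √(170 × 194) = -25 / 181.6040 ≈ -0.138

-0.138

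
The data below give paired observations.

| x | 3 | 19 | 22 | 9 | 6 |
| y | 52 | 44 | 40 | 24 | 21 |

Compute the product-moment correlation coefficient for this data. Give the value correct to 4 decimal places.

0.1777

n = 5, Σx = 59, Σy = 181, Σx² = 971, Σy² = 7257, Σxy = 2214
nΣxy − ΣxΣy = 11070 − 10679 = 391
nΣx² − (Σx)² = 4855 − 3481 = 1374; nΣy² − (Σy)² = 36285 − 32761 = 3524
r = 391 / √(1374 × 3524) = 391 / 2200.4490 ≈ 0.1777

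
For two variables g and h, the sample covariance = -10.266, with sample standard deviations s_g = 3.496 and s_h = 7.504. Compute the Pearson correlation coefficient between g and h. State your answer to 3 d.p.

r = Cov(g,h) / (s_g · s_h) = -10.266 / (3.496 × 7.504)
  = -10.266 / 26.2340 ≈ -0.391

-0.391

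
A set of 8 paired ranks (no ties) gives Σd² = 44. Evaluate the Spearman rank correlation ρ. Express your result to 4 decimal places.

ρ = 1 − 6Σd² / [n(n²−1)] = 1 − 6×44 / (8×63)
  = 1 − 264/504 = 1 − 0.52381 ≈ 0.4762

0.4762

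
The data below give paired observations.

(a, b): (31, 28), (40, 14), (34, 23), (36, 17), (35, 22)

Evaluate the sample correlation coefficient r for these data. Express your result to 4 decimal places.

-0.9648

n = 5, Σa = 176, Σb = 104, Σa² = 6238, Σb² = 2282, Σab = 3592
nΣab − ΣaΣb = 17960 − 18304 = -344
nΣa² − (Σa)² = 31190 − 30976 = 214; nΣb² − (Σb)² = 11410 − 10816 = 594
r = -344 / √(214 × 594) = -344 / 356.5333 ≈ -0.9648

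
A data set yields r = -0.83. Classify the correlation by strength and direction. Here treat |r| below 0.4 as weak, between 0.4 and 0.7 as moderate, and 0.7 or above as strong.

r = -0.83 < 0 so the relationship is negative.
|r| = 0.83, which falls in the strong range.

strong negative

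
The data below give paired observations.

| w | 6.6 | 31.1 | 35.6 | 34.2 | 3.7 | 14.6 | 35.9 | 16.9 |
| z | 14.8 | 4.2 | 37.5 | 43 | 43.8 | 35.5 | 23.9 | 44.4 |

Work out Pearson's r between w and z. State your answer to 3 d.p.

n = 8, Σw = 178.6, Σz = 247.1, Σw² = 5249.04, Σz² = 9213.19, Σwz = 5322.63
nΣwz − ΣwΣz = 42581.04 − 44132.06 = -1551.02
nΣw² − (Σw)² = 41992.32 − 31897.96 = 10094.36; nΣz² − (Σz)² = 73705.52 − 61058.41 = 12647.11
r = -1551.02 / √(10094.36 × 12647.11) = -1551.02 / 11298.8708 ≈ -0.137

-0.137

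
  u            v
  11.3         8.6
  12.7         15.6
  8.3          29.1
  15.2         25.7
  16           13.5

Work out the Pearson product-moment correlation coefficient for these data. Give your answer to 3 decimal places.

-0.293

n = 5, Σu = 63.5, Σv = 92.5, Σu² = 844.91, Σv² = 2006.87, Σuv = 1143.47
nΣuv − ΣuΣv = 5717.35 − 5873.75 = -156.4
nΣu² − (Σu)² = 4224.55 − 4032.25 = 192.3; nΣv² − (Σv)² = 10034.35 − 8556.25 = 1478.1
r = -156.4 / √(192.3 × 1478.1) = -156.4 / 533.1403 ≈ -0.293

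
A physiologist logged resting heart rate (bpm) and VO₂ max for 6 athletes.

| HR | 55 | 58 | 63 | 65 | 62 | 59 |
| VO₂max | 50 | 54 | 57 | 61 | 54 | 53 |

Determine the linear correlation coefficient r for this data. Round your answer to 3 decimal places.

0.917

n = 6, Σx = 362, Σy = 329, Σx² = 21908, Σy² = 18111, Σxy = 19913
nΣxy − ΣxΣy = 119478 − 119098 = 380
nΣx² − (Σx)² = 131448 − 131044 = 404; nΣy² − (Σy)² = 108666 − 108241 = 425
r = 380 / √(404 × 425) = 380 / 414.3670 ≈ 0.917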